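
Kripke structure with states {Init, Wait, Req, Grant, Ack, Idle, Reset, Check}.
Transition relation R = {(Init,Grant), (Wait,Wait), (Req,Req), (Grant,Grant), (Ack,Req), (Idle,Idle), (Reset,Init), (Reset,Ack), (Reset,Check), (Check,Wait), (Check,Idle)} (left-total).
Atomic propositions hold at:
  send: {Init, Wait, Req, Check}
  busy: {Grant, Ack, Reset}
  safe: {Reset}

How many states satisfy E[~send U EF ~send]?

6

Sat(~send) = {Grant, Ack, Idle, Reset}
EF ~send: least fixpoint, start Z0 = {Grant, Ack, Idle, Reset}, add states with some successor in Z. Z1 = {Init, Grant, Ack, Idle, Reset, Check}; fixed.
Sat(EF ~send) = {Init, Grant, Ack, Idle, Reset, Check}
E[~send U EF ~send]: least fixpoint, start Z0 = Sat(EF ~send) = {Init, Grant, Ack, Idle, Reset, Check}, add states in Sat(~send) with some successor in Z. Already a fixed point.
Sat(E[~send U EF ~send]) = {Init, Grant, Ack, Idle, Reset, Check}
|Sat(E[~send U EF ~send])| = |{Init, Grant, Ack, Idle, Reset, Check}| = 6.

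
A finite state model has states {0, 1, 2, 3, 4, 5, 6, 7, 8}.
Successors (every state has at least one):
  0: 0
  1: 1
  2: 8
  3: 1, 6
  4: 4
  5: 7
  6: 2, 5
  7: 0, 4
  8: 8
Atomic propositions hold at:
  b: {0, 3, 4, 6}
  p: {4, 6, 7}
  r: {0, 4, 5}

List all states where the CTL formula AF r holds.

{0, 4, 5, 7}

AF r: least fixpoint, start Z0 = {0, 4, 5}, add states with every successor in Z. Z1 = {0, 4, 5, 7}; fixed.
Sat(AF r) = {0, 4, 5, 7}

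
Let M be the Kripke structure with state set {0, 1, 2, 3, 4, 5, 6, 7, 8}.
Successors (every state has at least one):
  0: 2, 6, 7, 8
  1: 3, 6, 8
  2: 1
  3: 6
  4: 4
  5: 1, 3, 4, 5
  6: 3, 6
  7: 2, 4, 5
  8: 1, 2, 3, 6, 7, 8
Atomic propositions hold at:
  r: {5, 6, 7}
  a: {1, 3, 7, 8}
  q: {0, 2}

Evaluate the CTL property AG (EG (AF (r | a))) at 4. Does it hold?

Sat(r | a) = {1, 3, 5, 6, 7, 8}
AF (r | a): least fixpoint, start Z0 = {1, 3, 5, 6, 7, 8}, add states with every successor in Z. Z1 = {1, 2, 3, 5, 6, 7, 8}; Z2 = {0, 1, 2, 3, 5, 6, 7, 8}; fixed.
Sat(AF (r | a)) = {0, 1, 2, 3, 5, 6, 7, 8}
EG (AF (r | a)): greatest fixpoint, start Z0 = {0, 1, 2, 3, 5, 6, 7, 8}, keep only states in Sat with some successor in Z. Already a fixed point.
Sat(EG (AF (r | a))) = {0, 1, 2, 3, 5, 6, 7, 8}
AG (EG (AF (r | a))): greatest fixpoint, start Z0 = {0, 1, 2, 3, 5, 6, 7, 8}, keep only states in Sat with every successor in Z. Z1 = {0, 1, 2, 3, 6, 8}; Z2 = {1, 2, 3, 6}; Z3 = {2, 3, 6}; Z4 = {3, 6}; fixed.
Sat(AG (EG (AF (r | a)))) = {3, 6}
4 ∉ Sat(AG (EG (AF (r | a)))) = {3, 6}, so the formula does not hold at 4.

No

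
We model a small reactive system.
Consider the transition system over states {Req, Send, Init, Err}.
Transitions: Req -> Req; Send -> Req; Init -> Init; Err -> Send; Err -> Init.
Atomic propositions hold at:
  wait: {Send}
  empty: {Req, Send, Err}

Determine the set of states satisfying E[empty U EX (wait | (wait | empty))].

Sat(wait | empty) = {Req, Send, Err}
Sat(wait | (wait | empty)) = {Req, Send, Err}
Sat(EX (wait | (wait | empty))) = {s : some successor in {Req, Send, Err}} = {Req, Send, Err}
E[empty U EX (wait | (wait | empty))]: least fixpoint, start Z0 = Sat(EX (wait | (wait | empty))) = {Req, Send, Err}, add states in Sat(empty) with some successor in Z. Already a fixed point.
Sat(E[empty U EX (wait | (wait | empty))]) = {Req, Send, Err}

{Req, Send, Err}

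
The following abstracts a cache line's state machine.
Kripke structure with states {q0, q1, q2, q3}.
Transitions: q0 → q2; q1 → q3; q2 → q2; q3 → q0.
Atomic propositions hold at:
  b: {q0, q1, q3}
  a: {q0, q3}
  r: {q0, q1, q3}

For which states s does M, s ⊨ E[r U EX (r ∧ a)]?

{q1, q3}

Sat(r ∧ a) = {q0, q3}
Sat(EX (r ∧ a)) = {s : some successor in {q0, q3}} = {q1, q3}
E[r U EX (r ∧ a)]: least fixpoint, start Z0 = Sat(EX (r ∧ a)) = {q1, q3}, add states in Sat(r) with some successor in Z. Already a fixed point.
Sat(E[r U EX (r ∧ a)]) = {q1, q3}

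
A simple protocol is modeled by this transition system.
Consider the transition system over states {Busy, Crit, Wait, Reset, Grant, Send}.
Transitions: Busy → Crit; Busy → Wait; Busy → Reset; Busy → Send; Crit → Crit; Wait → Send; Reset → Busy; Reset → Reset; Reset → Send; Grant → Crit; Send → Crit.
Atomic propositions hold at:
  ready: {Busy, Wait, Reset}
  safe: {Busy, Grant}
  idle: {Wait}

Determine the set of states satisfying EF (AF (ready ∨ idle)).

Sat(ready ∨ idle) = {Busy, Wait, Reset}
AF (ready ∨ idle): least fixpoint, start Z0 = {Busy, Wait, Reset}, add states with every successor in Z. Already a fixed point.
Sat(AF (ready ∨ idle)) = {Busy, Wait, Reset}
EF (AF (ready ∨ idle)): least fixpoint, start Z0 = {Busy, Wait, Reset}, add states with some successor in Z. Already a fixed point.
Sat(EF (AF (ready ∨ idle))) = {Busy, Wait, Reset}

{Busy, Wait, Reset}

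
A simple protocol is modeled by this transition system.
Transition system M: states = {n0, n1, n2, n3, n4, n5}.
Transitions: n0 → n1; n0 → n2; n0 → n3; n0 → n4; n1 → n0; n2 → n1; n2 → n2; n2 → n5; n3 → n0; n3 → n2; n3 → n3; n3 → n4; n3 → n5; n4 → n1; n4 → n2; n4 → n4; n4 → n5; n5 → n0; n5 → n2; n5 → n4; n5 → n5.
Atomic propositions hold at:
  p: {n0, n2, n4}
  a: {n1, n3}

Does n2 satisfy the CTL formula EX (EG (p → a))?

Sat(p → a) = {n1, n3, n5}
EG (p → a): greatest fixpoint, start Z0 = {n1, n3, n5}, keep only states in Sat with some successor in Z. Z1 = {n3, n5}; fixed.
Sat(EG (p → a)) = {n3, n5}
Sat(EX (EG (p → a))) = {s : some successor in {n3, n5}} = {n0, n2, n3, n4, n5}
n2 ∈ Sat(EX (EG (p → a))) = {n0, n2, n3, n4, n5}, so the formula holds at n2.

Yes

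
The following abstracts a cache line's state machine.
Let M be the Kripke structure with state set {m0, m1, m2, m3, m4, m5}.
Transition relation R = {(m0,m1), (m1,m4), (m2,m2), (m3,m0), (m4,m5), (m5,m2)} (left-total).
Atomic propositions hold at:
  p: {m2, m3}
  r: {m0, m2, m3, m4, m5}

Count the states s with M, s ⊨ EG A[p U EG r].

3

EG r: greatest fixpoint, start Z0 = {m0, m2, m3, m4, m5}, keep only states in Sat with some successor in Z. Z1 = {m2, m3, m4, m5}; Z2 = {m2, m4, m5}; fixed.
Sat(EG r) = {m2, m4, m5}
A[p U EG r]: least fixpoint, start Z0 = Sat(EG r) = {m2, m4, m5}, add states in Sat(p) with every successor in Z. Already a fixed point.
Sat(A[p U EG r]) = {m2, m4, m5}
EG A[p U EG r]: greatest fixpoint, start Z0 = {m2, m4, m5}, keep only states in Sat with some successor in Z. Already a fixed point.
Sat(EG A[p U EG r]) = {m2, m4, m5}
|Sat(EG A[p U EG r])| = |{m2, m4, m5}| = 3.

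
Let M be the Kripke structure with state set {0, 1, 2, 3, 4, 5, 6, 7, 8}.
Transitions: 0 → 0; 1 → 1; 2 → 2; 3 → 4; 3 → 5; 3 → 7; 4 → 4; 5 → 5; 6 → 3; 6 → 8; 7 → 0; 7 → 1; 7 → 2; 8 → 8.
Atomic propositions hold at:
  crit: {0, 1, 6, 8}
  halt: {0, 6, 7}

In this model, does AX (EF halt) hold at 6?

No

EF halt: least fixpoint, start Z0 = {0, 6, 7}, add states with some successor in Z. Z1 = {0, 3, 6, 7}; fixed.
Sat(EF halt) = {0, 3, 6, 7}
Sat(AX (EF halt)) = {s : every successor in {0, 3, 6, 7}} = {0}
6 ∉ Sat(AX (EF halt)) = {0}, so the formula does not hold at 6.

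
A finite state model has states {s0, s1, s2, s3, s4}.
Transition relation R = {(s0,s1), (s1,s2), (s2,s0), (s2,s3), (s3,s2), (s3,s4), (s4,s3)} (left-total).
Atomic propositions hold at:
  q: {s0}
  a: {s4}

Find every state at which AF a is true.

{s4}

AF a: least fixpoint, start Z0 = {s4}, add states with every successor in Z. Already a fixed point.
Sat(AF a) = {s4}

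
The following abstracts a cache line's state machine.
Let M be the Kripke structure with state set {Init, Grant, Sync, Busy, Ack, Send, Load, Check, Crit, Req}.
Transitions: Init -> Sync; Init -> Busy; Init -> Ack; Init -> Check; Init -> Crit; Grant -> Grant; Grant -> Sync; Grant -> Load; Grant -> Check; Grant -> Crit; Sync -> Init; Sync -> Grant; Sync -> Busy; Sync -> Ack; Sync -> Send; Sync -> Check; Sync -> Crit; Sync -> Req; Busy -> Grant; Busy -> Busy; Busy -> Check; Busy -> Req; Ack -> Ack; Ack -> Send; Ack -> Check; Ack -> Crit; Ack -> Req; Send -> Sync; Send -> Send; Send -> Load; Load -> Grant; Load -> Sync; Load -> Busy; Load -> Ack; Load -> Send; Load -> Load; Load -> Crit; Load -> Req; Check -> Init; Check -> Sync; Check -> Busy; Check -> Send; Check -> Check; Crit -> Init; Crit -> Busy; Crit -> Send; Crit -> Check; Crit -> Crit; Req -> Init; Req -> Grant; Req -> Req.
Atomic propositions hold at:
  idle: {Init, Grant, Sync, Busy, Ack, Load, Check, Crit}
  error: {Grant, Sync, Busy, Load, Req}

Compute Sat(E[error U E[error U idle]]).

E[error U idle]: least fixpoint, start Z0 = Sat(idle) = {Init, Grant, Sync, Busy, Ack, Load, Check, Crit}, add states in Sat(error) with some successor in Z. Z1 = {Init, Grant, Sync, Busy, Ack, Load, Check, Crit, Req}; fixed.
Sat(E[error U idle]) = {Init, Grant, Sync, Busy, Ack, Load, Check, Crit, Req}
E[error U E[error U idle]]: least fixpoint, start Z0 = Sat(E[error U idle]) = {Init, Grant, Sync, Busy, Ack, Load, Check, Crit, Req}, add states in Sat(error) with some successor in Z. Already a fixed point.
Sat(E[error U E[error U idle]]) = {Init, Grant, Sync, Busy, Ack, Load, Check, Crit, Req}

{Init, Grant, Sync, Busy, Ack, Load, Check, Crit, Req}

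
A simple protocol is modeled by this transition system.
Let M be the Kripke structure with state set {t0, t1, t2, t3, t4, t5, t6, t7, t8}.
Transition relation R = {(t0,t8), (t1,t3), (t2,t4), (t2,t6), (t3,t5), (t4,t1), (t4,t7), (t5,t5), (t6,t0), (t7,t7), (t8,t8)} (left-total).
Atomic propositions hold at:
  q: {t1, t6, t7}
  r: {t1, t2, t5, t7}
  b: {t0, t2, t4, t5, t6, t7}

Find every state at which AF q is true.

{t1, t2, t4, t6, t7}

AF q: least fixpoint, start Z0 = {t1, t6, t7}, add states with every successor in Z. Z1 = {t1, t4, t6, t7}; Z2 = {t1, t2, t4, t6, t7}; fixed.
Sat(AF q) = {t1, t2, t4, t6, t7}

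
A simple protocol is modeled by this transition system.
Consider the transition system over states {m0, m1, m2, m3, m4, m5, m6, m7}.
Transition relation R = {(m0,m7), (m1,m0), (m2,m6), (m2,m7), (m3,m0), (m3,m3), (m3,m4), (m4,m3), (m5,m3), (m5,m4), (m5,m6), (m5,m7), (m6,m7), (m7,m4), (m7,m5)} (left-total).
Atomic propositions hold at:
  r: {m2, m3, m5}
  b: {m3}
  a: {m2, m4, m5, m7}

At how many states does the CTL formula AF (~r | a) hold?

Sat(~r) = {m0, m1, m4, m6, m7}
Sat(~r | a) = {m0, m1, m2, m4, m5, m6, m7}
AF (~r | a): least fixpoint, start Z0 = {m0, m1, m2, m4, m5, m6, m7}, add states with every successor in Z. Already a fixed point.
Sat(AF (~r | a)) = {m0, m1, m2, m4, m5, m6, m7}
|Sat(AF (~r | a))| = |{m0, m1, m2, m4, m5, m6, m7}| = 7.

7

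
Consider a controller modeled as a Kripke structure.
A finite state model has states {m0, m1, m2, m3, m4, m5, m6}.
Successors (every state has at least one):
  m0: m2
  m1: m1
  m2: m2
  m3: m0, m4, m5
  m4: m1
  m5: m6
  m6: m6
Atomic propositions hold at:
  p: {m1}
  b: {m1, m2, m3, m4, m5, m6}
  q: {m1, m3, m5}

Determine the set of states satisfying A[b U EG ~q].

{m0, m2, m5, m6}

Sat(~q) = {m0, m2, m4, m6}
EG ~q: greatest fixpoint, start Z0 = {m0, m2, m4, m6}, keep only states in Sat with some successor in Z. Z1 = {m0, m2, m6}; fixed.
Sat(EG ~q) = {m0, m2, m6}
A[b U EG ~q]: least fixpoint, start Z0 = Sat(EG ~q) = {m0, m2, m6}, add states in Sat(b) with every successor in Z. Z1 = {m0, m2, m5, m6}; fixed.
Sat(A[b U EG ~q]) = {m0, m2, m5, m6}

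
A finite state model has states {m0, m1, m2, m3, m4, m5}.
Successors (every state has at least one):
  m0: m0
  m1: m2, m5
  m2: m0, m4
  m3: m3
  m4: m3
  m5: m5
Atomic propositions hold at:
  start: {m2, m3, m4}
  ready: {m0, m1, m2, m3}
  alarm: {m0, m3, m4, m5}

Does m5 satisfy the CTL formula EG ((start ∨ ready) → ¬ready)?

Yes

Sat(start ∨ ready) = {m0, m1, m2, m3, m4}
Sat(¬ready) = {m4, m5}
Sat((start ∨ ready) → ¬ready) = {m4, m5}
EG ((start ∨ ready) → ¬ready): greatest fixpoint, start Z0 = {m4, m5}, keep only states in Sat with some successor in Z. Z1 = {m5}; fixed.
Sat(EG ((start ∨ ready) → ¬ready)) = {m5}
m5 ∈ Sat(EG ((start ∨ ready) → ¬ready)) = {m5}, so the formula holds at m5.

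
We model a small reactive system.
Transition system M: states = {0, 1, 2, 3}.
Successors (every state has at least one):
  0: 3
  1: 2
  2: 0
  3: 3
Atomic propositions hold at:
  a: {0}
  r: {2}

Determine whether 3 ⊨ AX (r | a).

No

Sat(r | a) = {0, 2}
Sat(AX (r | a)) = {s : every successor in {0, 2}} = {1, 2}
3 ∉ Sat(AX (r | a)) = {1, 2}, so the formula does not hold at 3.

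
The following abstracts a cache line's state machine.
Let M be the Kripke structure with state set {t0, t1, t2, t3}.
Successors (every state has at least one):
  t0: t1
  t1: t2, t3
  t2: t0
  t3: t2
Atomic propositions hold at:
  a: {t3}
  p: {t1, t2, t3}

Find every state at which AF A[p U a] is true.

A[p U a]: least fixpoint, start Z0 = Sat(a) = {t3}, add states in Sat(p) with every successor in Z. Already a fixed point.
Sat(A[p U a]) = {t3}
AF A[p U a]: least fixpoint, start Z0 = {t3}, add states with every successor in Z. Already a fixed point.
Sat(AF A[p U a]) = {t3}

{t3}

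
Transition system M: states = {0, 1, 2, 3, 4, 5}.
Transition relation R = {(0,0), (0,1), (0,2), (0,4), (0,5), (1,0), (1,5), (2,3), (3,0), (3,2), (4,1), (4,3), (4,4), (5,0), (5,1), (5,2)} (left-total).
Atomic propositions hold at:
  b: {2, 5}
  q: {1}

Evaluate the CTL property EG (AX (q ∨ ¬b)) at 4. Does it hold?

Yes

Sat(¬b) = {0, 1, 3, 4}
Sat(q ∨ ¬b) = {0, 1, 3, 4}
Sat(AX (q ∨ ¬b)) = {s : every successor in {0, 1, 3, 4}} = {2, 4}
EG (AX (q ∨ ¬b)): greatest fixpoint, start Z0 = {2, 4}, keep only states in Sat with some successor in Z. Z1 = {4}; fixed.
Sat(EG (AX (q ∨ ¬b))) = {4}
4 ∈ Sat(EG (AX (q ∨ ¬b))) = {4}, so the formula holds at 4.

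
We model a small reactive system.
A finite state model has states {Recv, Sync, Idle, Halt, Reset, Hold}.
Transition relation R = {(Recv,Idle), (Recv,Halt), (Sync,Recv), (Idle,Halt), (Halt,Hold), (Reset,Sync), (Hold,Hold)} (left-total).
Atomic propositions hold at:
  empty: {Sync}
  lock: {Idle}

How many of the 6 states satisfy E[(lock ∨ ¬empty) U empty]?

Sat(¬empty) = {Recv, Idle, Halt, Reset, Hold}
Sat(lock ∨ ¬empty) = {Recv, Idle, Halt, Reset, Hold}
E[(lock ∨ ¬empty) U empty]: least fixpoint, start Z0 = Sat(empty) = {Sync}, add states in Sat(lock ∨ ¬empty) with some successor in Z. Z1 = {Sync, Reset}; fixed.
Sat(E[(lock ∨ ¬empty) U empty]) = {Sync, Reset}
|Sat(E[(lock ∨ ¬empty) U empty])| = |{Sync, Reset}| = 2.

2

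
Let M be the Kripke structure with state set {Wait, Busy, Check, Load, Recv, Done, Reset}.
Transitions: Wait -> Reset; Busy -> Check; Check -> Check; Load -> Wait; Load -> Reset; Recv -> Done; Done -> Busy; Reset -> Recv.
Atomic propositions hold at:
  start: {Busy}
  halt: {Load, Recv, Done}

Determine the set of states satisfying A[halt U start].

{Busy, Recv, Done}

A[halt U start]: least fixpoint, start Z0 = Sat(start) = {Busy}, add states in Sat(halt) with every successor in Z. Z1 = {Busy, Done}; Z2 = {Busy, Recv, Done}; fixed.
Sat(A[halt U start]) = {Busy, Recv, Done}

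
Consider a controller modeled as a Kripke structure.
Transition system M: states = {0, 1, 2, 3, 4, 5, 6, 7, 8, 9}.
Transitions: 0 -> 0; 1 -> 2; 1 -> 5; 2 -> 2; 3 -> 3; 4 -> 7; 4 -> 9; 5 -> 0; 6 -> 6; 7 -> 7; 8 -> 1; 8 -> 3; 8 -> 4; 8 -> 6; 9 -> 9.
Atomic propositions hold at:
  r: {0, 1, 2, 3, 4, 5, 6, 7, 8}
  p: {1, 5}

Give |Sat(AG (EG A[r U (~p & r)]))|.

Sat(~p) = {0, 2, 3, 4, 6, 7, 8, 9}
Sat(~p & r) = {0, 2, 3, 4, 6, 7, 8}
A[r U (~p & r)]: least fixpoint, start Z0 = Sat((~p & r)) = {0, 2, 3, 4, 6, 7, 8}, add states in Sat(r) with every successor in Z. Z1 = {0, 2, 3, 4, 5, 6, 7, 8}; Z2 = {0, 1, 2, 3, 4, 5, 6, 7, 8}; fixed.
Sat(A[r U (~p & r)]) = {0, 1, 2, 3, 4, 5, 6, 7, 8}
EG A[r U (~p & r)]: greatest fixpoint, start Z0 = {0, 1, 2, 3, 4, 5, 6, 7, 8}, keep only states in Sat with some successor in Z. Already a fixed point.
Sat(EG A[r U (~p & r)]) = {0, 1, 2, 3, 4, 5, 6, 7, 8}
AG (EG A[r U (~p & r)]): greatest fixpoint, start Z0 = {0, 1, 2, 3, 4, 5, 6, 7, 8}, keep only states in Sat with every successor in Z. Z1 = {0, 1, 2, 3, 5, 6, 7, 8}; Z2 = {0, 1, 2, 3, 5, 6, 7}; fixed.
Sat(AG (EG A[r U (~p & r)])) = {0, 1, 2, 3, 5, 6, 7}
|Sat(AG (EG A[r U (~p & r)]))| = |{0, 1, 2, 3, 5, 6, 7}| = 7.

7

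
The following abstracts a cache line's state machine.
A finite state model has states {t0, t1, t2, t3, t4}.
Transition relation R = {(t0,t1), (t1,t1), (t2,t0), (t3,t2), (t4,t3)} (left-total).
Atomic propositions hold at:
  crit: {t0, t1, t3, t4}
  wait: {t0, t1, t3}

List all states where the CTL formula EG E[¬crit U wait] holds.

Sat(¬crit) = {t2}
E[¬crit U wait]: least fixpoint, start Z0 = Sat(wait) = {t0, t1, t3}, add states in Sat(¬crit) with some successor in Z. Z1 = {t0, t1, t2, t3}; fixed.
Sat(E[¬crit U wait]) = {t0, t1, t2, t3}
EG E[¬crit U wait]: greatest fixpoint, start Z0 = {t0, t1, t2, t3}, keep only states in Sat with some successor in Z. Already a fixed point.
Sat(EG E[¬crit U wait]) = {t0, t1, t2, t3}

{t0, t1, t2, t3}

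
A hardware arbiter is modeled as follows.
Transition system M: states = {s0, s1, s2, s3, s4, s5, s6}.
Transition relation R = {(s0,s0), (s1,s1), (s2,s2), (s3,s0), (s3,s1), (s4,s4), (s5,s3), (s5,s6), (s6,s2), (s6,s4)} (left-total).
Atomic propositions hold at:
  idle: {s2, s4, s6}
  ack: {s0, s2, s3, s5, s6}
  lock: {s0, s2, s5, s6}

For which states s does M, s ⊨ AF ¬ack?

Sat(¬ack) = {s1, s4}
AF ¬ack: least fixpoint, start Z0 = {s1, s4}, add states with every successor in Z. Already a fixed point.
Sat(AF ¬ack) = {s1, s4}

{s1, s4}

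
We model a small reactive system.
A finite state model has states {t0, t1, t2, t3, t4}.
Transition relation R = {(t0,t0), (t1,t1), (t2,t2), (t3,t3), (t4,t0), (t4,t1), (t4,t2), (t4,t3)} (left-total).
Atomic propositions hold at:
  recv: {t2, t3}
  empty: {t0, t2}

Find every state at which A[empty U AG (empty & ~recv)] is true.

{t0}

Sat(~recv) = {t0, t1, t4}
Sat(empty & ~recv) = {t0}
AG (empty & ~recv): greatest fixpoint, start Z0 = {t0}, keep only states in Sat with every successor in Z. Already a fixed point.
Sat(AG (empty & ~recv)) = {t0}
A[empty U AG (empty & ~recv)]: least fixpoint, start Z0 = Sat(AG (empty & ~recv)) = {t0}, add states in Sat(empty) with every successor in Z. Already a fixed point.
Sat(A[empty U AG (empty & ~recv)]) = {t0}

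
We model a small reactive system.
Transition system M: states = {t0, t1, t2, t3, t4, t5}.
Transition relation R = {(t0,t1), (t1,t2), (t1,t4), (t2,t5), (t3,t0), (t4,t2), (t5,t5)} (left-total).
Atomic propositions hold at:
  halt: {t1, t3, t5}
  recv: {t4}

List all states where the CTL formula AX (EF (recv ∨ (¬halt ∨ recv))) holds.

Sat(¬halt) = {t0, t2, t4}
Sat(¬halt ∨ recv) = {t0, t2, t4}
Sat(recv ∨ (¬halt ∨ recv)) = {t0, t2, t4}
EF (recv ∨ (¬halt ∨ recv)): least fixpoint, start Z0 = {t0, t2, t4}, add states with some successor in Z. Z1 = {t0, t1, t2, t3, t4}; fixed.
Sat(EF (recv ∨ (¬halt ∨ recv))) = {t0, t1, t2, t3, t4}
Sat(AX (EF (recv ∨ (¬halt ∨ recv)))) = {s : every successor in {t0, t1, t2, t3, t4}} = {t0, t1, t3, t4}

{t0, t1, t3, t4}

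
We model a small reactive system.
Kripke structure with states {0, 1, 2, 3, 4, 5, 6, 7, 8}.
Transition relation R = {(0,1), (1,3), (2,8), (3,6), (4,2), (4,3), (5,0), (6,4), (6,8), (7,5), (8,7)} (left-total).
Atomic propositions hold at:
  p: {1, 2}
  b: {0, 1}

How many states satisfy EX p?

Sat(EX p) = {s : some successor in {1, 2}} = {0, 4}
|Sat(EX p)| = |{0, 4}| = 2.

2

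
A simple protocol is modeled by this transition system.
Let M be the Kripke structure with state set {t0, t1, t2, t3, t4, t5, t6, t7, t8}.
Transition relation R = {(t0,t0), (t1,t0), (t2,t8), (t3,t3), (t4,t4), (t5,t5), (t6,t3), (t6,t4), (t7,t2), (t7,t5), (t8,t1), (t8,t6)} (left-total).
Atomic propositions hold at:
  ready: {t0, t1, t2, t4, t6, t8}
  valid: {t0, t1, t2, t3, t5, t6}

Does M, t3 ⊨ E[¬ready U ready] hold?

No

Sat(¬ready) = {t3, t5, t7}
E[¬ready U ready]: least fixpoint, start Z0 = Sat(ready) = {t0, t1, t2, t4, t6, t8}, add states in Sat(¬ready) with some successor in Z. Z1 = {t0, t1, t2, t4, t6, t7, t8}; fixed.
Sat(E[¬ready U ready]) = {t0, t1, t2, t4, t6, t7, t8}
t3 ∉ Sat(E[¬ready U ready]) = {t0, t1, t2, t4, t6, t7, t8}, so the formula does not hold at t3.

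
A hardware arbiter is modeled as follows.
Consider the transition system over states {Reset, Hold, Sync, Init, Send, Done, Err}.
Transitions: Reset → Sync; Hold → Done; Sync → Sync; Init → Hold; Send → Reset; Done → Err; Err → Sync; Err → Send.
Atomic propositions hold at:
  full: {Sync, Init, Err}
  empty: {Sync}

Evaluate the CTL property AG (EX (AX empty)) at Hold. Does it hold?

No

Sat(AX empty) = {s : every successor in {Sync}} = {Reset, Sync}
Sat(EX (AX empty)) = {s : some successor in {Reset, Sync}} = {Reset, Sync, Send, Err}
AG (EX (AX empty)): greatest fixpoint, start Z0 = {Reset, Sync, Send, Err}, keep only states in Sat with every successor in Z. Already a fixed point.
Sat(AG (EX (AX empty))) = {Reset, Sync, Send, Err}
Hold ∉ Sat(AG (EX (AX empty))) = {Reset, Sync, Send, Err}, so the formula does not hold at Hold.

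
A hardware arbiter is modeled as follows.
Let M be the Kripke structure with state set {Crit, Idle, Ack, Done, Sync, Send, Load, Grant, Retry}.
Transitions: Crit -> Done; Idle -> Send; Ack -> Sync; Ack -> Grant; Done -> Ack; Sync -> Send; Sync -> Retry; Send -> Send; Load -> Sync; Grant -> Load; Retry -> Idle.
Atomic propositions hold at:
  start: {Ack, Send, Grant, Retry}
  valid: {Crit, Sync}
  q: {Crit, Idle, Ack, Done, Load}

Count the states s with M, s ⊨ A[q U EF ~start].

Sat(~start) = {Crit, Idle, Done, Sync, Load}
EF ~start: least fixpoint, start Z0 = {Crit, Idle, Done, Sync, Load}, add states with some successor in Z. Z1 = {Crit, Idle, Ack, Done, Sync, Load, Grant, Retry}; fixed.
Sat(EF ~start) = {Crit, Idle, Ack, Done, Sync, Load, Grant, Retry}
A[q U EF ~start]: least fixpoint, start Z0 = Sat(EF ~start) = {Crit, Idle, Ack, Done, Sync, Load, Grant, Retry}, add states in Sat(q) with every successor in Z. Already a fixed point.
Sat(A[q U EF ~start]) = {Crit, Idle, Ack, Done, Sync, Load, Grant, Retry}
|Sat(A[q U EF ~start])| = |{Crit, Idle, Ack, Done, Sync, Load, Grant, Retry}| = 8.

8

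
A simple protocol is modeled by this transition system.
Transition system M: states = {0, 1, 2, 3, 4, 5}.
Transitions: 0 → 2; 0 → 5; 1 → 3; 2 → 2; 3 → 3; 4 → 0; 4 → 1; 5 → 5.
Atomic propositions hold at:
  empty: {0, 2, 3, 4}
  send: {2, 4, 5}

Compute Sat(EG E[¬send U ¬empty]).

Sat(¬send) = {0, 1, 3}
Sat(¬empty) = {1, 5}
E[¬send U ¬empty]: least fixpoint, start Z0 = Sat(¬empty) = {1, 5}, add states in Sat(¬send) with some successor in Z. Z1 = {0, 1, 5}; fixed.
Sat(E[¬send U ¬empty]) = {0, 1, 5}
EG E[¬send U ¬empty]: greatest fixpoint, start Z0 = {0, 1, 5}, keep only states in Sat with some successor in Z. Z1 = {0, 5}; fixed.
Sat(EG E[¬send U ¬empty]) = {0, 5}

{0, 5}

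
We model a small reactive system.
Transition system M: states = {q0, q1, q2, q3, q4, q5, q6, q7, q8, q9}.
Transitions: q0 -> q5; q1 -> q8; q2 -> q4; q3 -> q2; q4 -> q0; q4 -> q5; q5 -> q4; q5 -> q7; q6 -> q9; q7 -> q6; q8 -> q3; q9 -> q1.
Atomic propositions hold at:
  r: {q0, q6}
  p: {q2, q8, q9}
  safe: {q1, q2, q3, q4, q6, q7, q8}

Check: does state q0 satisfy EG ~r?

Sat(~r) = {q1, q2, q3, q4, q5, q7, q8, q9}
EG ~r: greatest fixpoint, start Z0 = {q1, q2, q3, q4, q5, q7, q8, q9}, keep only states in Sat with some successor in Z. Z1 = {q1, q2, q3, q4, q5, q8, q9}; fixed.
Sat(EG ~r) = {q1, q2, q3, q4, q5, q8, q9}
q0 ∉ Sat(EG ~r) = {q1, q2, q3, q4, q5, q8, q9}, so the formula does not hold at q0.

No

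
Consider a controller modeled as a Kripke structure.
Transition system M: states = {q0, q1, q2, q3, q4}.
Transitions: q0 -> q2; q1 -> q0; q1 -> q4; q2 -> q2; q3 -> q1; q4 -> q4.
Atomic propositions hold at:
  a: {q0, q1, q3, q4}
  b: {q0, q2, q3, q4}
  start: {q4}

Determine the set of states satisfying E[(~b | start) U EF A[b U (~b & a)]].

{q1, q3}

Sat(~b) = {q1}
Sat(~b | start) = {q1, q4}
Sat(~b & a) = {q1}
A[b U (~b & a)]: least fixpoint, start Z0 = Sat((~b & a)) = {q1}, add states in Sat(b) with every successor in Z. Z1 = {q1, q3}; fixed.
Sat(A[b U (~b & a)]) = {q1, q3}
EF A[b U (~b & a)]: least fixpoint, start Z0 = {q1, q3}, add states with some successor in Z. Already a fixed point.
Sat(EF A[b U (~b & a)]) = {q1, q3}
E[(~b | start) U EF A[b U (~b & a)]]: least fixpoint, start Z0 = Sat(EF A[b U (~b & a)]) = {q1, q3}, add states in Sat(~b | start) with some successor in Z. Already a fixed point.
Sat(E[(~b | start) U EF A[b U (~b & a)]]) = {q1, q3}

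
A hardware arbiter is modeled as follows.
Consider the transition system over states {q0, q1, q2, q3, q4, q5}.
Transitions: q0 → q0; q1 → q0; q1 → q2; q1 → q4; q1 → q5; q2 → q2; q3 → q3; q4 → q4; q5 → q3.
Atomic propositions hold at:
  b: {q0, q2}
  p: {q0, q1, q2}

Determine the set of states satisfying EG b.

EG b: greatest fixpoint, start Z0 = {q0, q2}, keep only states in Sat with some successor in Z. Already a fixed point.
Sat(EG b) = {q0, q2}

{q0, q2}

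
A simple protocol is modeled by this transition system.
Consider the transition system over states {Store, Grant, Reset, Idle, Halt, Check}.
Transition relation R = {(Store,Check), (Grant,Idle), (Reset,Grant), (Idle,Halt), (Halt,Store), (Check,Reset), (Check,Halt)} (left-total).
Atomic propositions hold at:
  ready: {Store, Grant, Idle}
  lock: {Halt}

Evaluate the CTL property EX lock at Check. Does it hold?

Yes

Sat(EX lock) = {s : some successor in {Halt}} = {Idle, Check}
Check ∈ Sat(EX lock) = {Idle, Check}, so the formula holds at Check.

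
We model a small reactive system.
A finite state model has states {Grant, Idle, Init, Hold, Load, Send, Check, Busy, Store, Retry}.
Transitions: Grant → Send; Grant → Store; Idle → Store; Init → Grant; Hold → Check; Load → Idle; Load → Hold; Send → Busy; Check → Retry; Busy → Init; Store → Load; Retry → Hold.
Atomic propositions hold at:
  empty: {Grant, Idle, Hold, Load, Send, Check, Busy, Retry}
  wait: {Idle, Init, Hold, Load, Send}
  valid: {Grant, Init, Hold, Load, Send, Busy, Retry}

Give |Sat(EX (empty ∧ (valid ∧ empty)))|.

Sat(valid ∧ empty) = {Grant, Hold, Load, Send, Busy, Retry}
Sat(empty ∧ (valid ∧ empty)) = {Grant, Hold, Load, Send, Busy, Retry}
Sat(EX (empty ∧ (valid ∧ empty))) = {s : some successor in {Grant, Hold, Load, Send, Busy, Retry}} = {Grant, Init, Load, Send, Check, Store, Retry}
|Sat(EX (empty ∧ (valid ∧ empty)))| = |{Grant, Init, Load, Send, Check, Store, Retry}| = 7.

7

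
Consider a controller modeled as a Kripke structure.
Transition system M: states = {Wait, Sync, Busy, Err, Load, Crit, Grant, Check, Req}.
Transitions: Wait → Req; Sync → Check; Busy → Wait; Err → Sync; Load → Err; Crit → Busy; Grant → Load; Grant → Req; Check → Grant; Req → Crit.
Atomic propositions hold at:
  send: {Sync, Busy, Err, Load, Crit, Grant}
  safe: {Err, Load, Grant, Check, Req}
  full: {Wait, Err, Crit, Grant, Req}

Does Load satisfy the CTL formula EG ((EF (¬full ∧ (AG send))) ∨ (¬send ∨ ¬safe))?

No

Sat(¬full) = {Sync, Busy, Load, Check}
AG send: greatest fixpoint, start Z0 = {Sync, Busy, Err, Load, Crit, Grant}, keep only states in Sat with every successor in Z. Z1 = {Err, Load, Crit}; Z2 = {Load}; Z3 = ∅; fixed.
Sat(AG send) = ∅
Sat(¬full ∧ (AG send)) = ∅
EF (¬full ∧ (AG send)): least fixpoint, start Z0 = ∅, add states with some successor in Z. Already a fixed point.
Sat(EF (¬full ∧ (AG send))) = ∅
Sat(¬send) = {Wait, Check, Req}
Sat(¬safe) = {Wait, Sync, Busy, Crit}
Sat(¬send ∨ ¬safe) = {Wait, Sync, Busy, Crit, Check, Req}
Sat((EF (¬full ∧ (AG send))) ∨ (¬send ∨ ¬safe)) = {Wait, Sync, Busy, Crit, Check, Req}
EG ((EF (¬full ∧ (AG send))) ∨ (¬send ∨ ¬safe)): greatest fixpoint, start Z0 = {Wait, Sync, Busy, Crit, Check, Req}, keep only states in Sat with some successor in Z. Z1 = {Wait, Sync, Busy, Crit, Req}; Z2 = {Wait, Busy, Crit, Req}; fixed.
Sat(EG ((EF (¬full ∧ (AG send))) ∨ (¬send ∨ ¬safe))) = {Wait, Busy, Crit, Req}
Load ∉ Sat(EG ((EF (¬full ∧ (AG send))) ∨ (¬send ∨ ¬safe))) = {Wait, Busy, Crit, Req}, so the formula does not hold at Load.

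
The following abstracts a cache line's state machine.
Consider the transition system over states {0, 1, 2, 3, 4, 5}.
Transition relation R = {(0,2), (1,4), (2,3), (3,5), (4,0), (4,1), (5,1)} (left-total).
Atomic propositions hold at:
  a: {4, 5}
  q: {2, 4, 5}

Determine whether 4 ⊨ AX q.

Sat(AX q) = {s : every successor in {2, 4, 5}} = {0, 1, 3}
4 ∉ Sat(AX q) = {0, 1, 3}, so the formula does not hold at 4.

No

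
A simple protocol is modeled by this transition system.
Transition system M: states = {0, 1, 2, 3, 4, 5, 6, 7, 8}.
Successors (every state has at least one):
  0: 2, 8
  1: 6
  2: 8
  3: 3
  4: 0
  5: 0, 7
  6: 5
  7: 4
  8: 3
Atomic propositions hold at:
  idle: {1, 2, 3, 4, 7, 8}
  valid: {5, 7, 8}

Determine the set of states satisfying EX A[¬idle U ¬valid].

{0, 1, 3, 4, 5, 7, 8}

Sat(¬idle) = {0, 5, 6}
Sat(¬valid) = {0, 1, 2, 3, 4, 6}
A[¬idle U ¬valid]: least fixpoint, start Z0 = Sat(¬valid) = {0, 1, 2, 3, 4, 6}, add states in Sat(¬idle) with every successor in Z. Already a fixed point.
Sat(A[¬idle U ¬valid]) = {0, 1, 2, 3, 4, 6}
Sat(EX A[¬idle U ¬valid]) = {s : some successor in {0, 1, 2, 3, 4, 6}} = {0, 1, 3, 4, 5, 7, 8}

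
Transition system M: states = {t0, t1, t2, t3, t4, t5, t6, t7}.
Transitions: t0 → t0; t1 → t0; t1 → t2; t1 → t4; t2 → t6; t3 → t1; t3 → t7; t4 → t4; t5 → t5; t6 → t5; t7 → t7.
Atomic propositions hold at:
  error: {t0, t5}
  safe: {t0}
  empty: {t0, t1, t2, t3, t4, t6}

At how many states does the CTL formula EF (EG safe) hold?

3

EG safe: greatest fixpoint, start Z0 = {t0}, keep only states in Sat with some successor in Z. Already a fixed point.
Sat(EG safe) = {t0}
EF (EG safe): least fixpoint, start Z0 = {t0}, add states with some successor in Z. Z1 = {t0, t1}; Z2 = {t0, t1, t3}; fixed.
Sat(EF (EG safe)) = {t0, t1, t3}
|Sat(EF (EG safe))| = |{t0, t1, t3}| = 3.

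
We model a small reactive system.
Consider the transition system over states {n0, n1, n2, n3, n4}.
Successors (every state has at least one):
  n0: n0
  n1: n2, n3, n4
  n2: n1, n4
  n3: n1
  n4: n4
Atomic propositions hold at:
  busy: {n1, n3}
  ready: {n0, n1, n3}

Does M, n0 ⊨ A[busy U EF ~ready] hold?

No

Sat(~ready) = {n2, n4}
EF ~ready: least fixpoint, start Z0 = {n2, n4}, add states with some successor in Z. Z1 = {n1, n2, n4}; Z2 = {n1, n2, n3, n4}; fixed.
Sat(EF ~ready) = {n1, n2, n3, n4}
A[busy U EF ~ready]: least fixpoint, start Z0 = Sat(EF ~ready) = {n1, n2, n3, n4}, add states in Sat(busy) with every successor in Z. Already a fixed point.
Sat(A[busy U EF ~ready]) = {n1, n2, n3, n4}
n0 ∉ Sat(A[busy U EF ~ready]) = {n1, n2, n3, n4}, so the formula does not hold at n0.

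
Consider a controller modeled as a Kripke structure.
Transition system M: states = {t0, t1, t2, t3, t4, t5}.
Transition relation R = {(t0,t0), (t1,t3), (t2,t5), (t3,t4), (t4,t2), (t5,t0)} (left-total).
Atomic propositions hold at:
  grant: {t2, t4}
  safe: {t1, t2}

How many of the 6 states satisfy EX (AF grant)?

AF grant: least fixpoint, start Z0 = {t2, t4}, add states with every successor in Z. Z1 = {t2, t3, t4}; Z2 = {t1, t2, t3, t4}; fixed.
Sat(AF grant) = {t1, t2, t3, t4}
Sat(EX (AF grant)) = {s : some successor in {t1, t2, t3, t4}} = {t1, t3, t4}
|Sat(EX (AF grant))| = |{t1, t3, t4}| = 3.

3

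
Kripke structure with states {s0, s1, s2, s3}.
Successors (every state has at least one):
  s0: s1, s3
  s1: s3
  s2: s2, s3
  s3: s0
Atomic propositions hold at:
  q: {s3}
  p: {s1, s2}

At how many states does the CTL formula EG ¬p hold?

Sat(¬p) = {s0, s3}
EG ¬p: greatest fixpoint, start Z0 = {s0, s3}, keep only states in Sat with some successor in Z. Already a fixed point.
Sat(EG ¬p) = {s0, s3}
|Sat(EG ¬p)| = |{s0, s3}| = 2.

2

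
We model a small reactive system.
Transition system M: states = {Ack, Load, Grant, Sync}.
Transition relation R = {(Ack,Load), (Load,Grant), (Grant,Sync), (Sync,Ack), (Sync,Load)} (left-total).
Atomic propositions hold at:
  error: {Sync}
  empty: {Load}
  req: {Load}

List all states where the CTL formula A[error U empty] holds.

{Load}

A[error U empty]: least fixpoint, start Z0 = Sat(empty) = {Load}, add states in Sat(error) with every successor in Z. Already a fixed point.
Sat(A[error U empty]) = {Load}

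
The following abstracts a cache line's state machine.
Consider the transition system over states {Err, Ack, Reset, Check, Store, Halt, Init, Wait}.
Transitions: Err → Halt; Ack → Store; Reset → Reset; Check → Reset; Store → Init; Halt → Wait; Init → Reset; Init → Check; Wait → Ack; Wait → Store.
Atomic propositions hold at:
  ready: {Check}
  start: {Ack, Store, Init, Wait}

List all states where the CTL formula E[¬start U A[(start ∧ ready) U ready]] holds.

{Check}

Sat(¬start) = {Err, Reset, Check, Halt}
Sat(start ∧ ready) = ∅
A[(start ∧ ready) U ready]: least fixpoint, start Z0 = Sat(ready) = {Check}, add states in Sat(start ∧ ready) with every successor in Z. Already a fixed point.
Sat(A[(start ∧ ready) U ready]) = {Check}
E[¬start U A[(start ∧ ready) U ready]]: least fixpoint, start Z0 = Sat(A[(start ∧ ready) U ready]) = {Check}, add states in Sat(¬start) with some successor in Z. Already a fixed point.
Sat(E[¬start U A[(start ∧ ready) U ready]]) = {Check}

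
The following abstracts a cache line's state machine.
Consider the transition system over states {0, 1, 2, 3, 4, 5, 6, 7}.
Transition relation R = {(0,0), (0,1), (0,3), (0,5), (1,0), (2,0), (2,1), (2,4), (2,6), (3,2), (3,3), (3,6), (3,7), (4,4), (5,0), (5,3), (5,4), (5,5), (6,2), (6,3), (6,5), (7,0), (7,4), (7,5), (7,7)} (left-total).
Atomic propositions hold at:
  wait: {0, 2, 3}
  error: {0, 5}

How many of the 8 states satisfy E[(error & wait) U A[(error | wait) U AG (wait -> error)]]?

Sat(error & wait) = {0}
Sat(error | wait) = {0, 2, 3, 5}
Sat(wait -> error) = {0, 1, 4, 5, 6, 7}
AG (wait -> error): greatest fixpoint, start Z0 = {0, 1, 4, 5, 6, 7}, keep only states in Sat with every successor in Z. Z1 = {1, 4, 7}; Z2 = {4}; fixed.
Sat(AG (wait -> error)) = {4}
A[(error | wait) U AG (wait -> error)]: least fixpoint, start Z0 = Sat(AG (wait -> error)) = {4}, add states in Sat(error | wait) with every successor in Z. Already a fixed point.
Sat(A[(error | wait) U AG (wait -> error)]) = {4}
E[(error & wait) U A[(error | wait) U AG (wait -> error)]]: least fixpoint, start Z0 = Sat(A[(error | wait) U AG (wait -> error)]) = {4}, add states in Sat(error & wait) with some successor in Z. Already a fixed point.
Sat(E[(error & wait) U A[(error | wait) U AG (wait -> error)]]) = {4}
|Sat(E[(error & wait) U A[(error | wait) U AG (wait -> error)]])| = |{4}| = 1.

1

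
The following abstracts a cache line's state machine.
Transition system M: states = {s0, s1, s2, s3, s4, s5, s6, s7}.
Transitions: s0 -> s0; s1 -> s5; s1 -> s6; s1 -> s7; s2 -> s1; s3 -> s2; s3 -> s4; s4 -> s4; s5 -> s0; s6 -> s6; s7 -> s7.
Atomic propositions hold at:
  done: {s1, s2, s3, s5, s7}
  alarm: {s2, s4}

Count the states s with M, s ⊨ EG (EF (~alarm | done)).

Sat(~alarm) = {s0, s1, s3, s5, s6, s7}
Sat(~alarm | done) = {s0, s1, s2, s3, s5, s6, s7}
EF (~alarm | done): least fixpoint, start Z0 = {s0, s1, s2, s3, s5, s6, s7}, add states with some successor in Z. Already a fixed point.
Sat(EF (~alarm | done)) = {s0, s1, s2, s3, s5, s6, s7}
EG (EF (~alarm | done)): greatest fixpoint, start Z0 = {s0, s1, s2, s3, s5, s6, s7}, keep only states in Sat with some successor in Z. Already a fixed point.
Sat(EG (EF (~alarm | done))) = {s0, s1, s2, s3, s5, s6, s7}
|Sat(EG (EF (~alarm | done)))| = |{s0, s1, s2, s3, s5, s6, s7}| = 7.

7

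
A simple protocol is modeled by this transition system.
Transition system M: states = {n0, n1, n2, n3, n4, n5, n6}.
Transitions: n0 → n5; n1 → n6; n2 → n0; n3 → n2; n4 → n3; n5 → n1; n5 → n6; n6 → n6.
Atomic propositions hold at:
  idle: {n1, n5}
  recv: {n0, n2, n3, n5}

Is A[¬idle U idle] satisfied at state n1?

Sat(¬idle) = {n0, n2, n3, n4, n6}
A[¬idle U idle]: least fixpoint, start Z0 = Sat(idle) = {n1, n5}, add states in Sat(¬idle) with every successor in Z. Z1 = {n0, n1, n5}; Z2 = {n0, n1, n2, n5}; Z3 = {n0, n1, n2, n3, n5}; Z4 = {n0, n1, n2, n3, n4, n5}; fixed.
Sat(A[¬idle U idle]) = {n0, n1, n2, n3, n4, n5}
n1 ∈ Sat(A[¬idle U idle]) = {n0, n1, n2, n3, n4, n5}, so the formula holds at n1.

Yes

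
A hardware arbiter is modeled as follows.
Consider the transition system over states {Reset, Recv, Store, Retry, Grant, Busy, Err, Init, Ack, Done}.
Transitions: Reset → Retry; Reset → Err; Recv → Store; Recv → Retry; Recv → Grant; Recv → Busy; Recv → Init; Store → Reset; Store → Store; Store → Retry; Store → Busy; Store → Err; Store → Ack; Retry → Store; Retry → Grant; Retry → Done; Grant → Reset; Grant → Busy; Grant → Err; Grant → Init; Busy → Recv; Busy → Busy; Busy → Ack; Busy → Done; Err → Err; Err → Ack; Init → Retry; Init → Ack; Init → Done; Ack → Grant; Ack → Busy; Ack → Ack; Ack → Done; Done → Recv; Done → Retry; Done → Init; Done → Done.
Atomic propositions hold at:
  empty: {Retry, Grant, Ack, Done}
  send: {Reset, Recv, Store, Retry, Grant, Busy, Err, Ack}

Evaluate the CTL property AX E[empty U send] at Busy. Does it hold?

E[empty U send]: least fixpoint, start Z0 = Sat(send) = {Reset, Recv, Store, Retry, Grant, Busy, Err, Ack}, add states in Sat(empty) with some successor in Z. Z1 = {Reset, Recv, Store, Retry, Grant, Busy, Err, Ack, Done}; fixed.
Sat(E[empty U send]) = {Reset, Recv, Store, Retry, Grant, Busy, Err, Ack, Done}
Sat(AX E[empty U send]) = {s : every successor in {Reset, Recv, Store, Retry, Grant, Busy, Err, Ack, Done}} = {Reset, Store, Retry, Busy, Err, Init, Ack}
Busy ∈ Sat(AX E[empty U send]) = {Reset, Store, Retry, Busy, Err, Init, Ack}, so the formula holds at Busy.

Yes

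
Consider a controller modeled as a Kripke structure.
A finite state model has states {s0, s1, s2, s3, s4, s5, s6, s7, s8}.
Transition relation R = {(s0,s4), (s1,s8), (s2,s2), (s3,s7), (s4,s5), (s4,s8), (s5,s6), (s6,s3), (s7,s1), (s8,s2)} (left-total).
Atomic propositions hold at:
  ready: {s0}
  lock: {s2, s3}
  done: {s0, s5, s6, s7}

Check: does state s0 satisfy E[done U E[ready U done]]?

E[ready U done]: least fixpoint, start Z0 = Sat(done) = {s0, s5, s6, s7}, add states in Sat(ready) with some successor in Z. Already a fixed point.
Sat(E[ready U done]) = {s0, s5, s6, s7}
E[done U E[ready U done]]: least fixpoint, start Z0 = Sat(E[ready U done]) = {s0, s5, s6, s7}, add states in Sat(done) with some successor in Z. Already a fixed point.
Sat(E[done U E[ready U done]]) = {s0, s5, s6, s7}
s0 ∈ Sat(E[done U E[ready U done]]) = {s0, s5, s6, s7}, so the formula holds at s0.

Yes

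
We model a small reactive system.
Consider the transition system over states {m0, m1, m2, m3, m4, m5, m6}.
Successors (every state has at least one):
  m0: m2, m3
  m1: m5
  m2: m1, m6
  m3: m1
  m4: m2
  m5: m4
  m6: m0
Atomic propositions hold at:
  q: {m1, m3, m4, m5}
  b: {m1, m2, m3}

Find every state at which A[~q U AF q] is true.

Sat(~q) = {m0, m2, m6}
AF q: least fixpoint, start Z0 = {m1, m3, m4, m5}, add states with every successor in Z. Already a fixed point.
Sat(AF q) = {m1, m3, m4, m5}
A[~q U AF q]: least fixpoint, start Z0 = Sat(AF q) = {m1, m3, m4, m5}, add states in Sat(~q) with every successor in Z. Already a fixed point.
Sat(A[~q U AF q]) = {m1, m3, m4, m5}

{m1, m3, m4, m5}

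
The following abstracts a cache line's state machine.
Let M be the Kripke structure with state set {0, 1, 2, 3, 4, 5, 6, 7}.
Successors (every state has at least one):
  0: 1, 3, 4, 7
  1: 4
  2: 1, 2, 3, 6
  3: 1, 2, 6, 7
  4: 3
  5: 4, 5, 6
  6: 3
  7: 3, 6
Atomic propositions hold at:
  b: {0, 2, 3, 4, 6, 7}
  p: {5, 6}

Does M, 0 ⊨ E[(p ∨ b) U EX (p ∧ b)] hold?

Yes

Sat(p ∨ b) = {0, 2, 3, 4, 5, 6, 7}
Sat(p ∧ b) = {6}
Sat(EX (p ∧ b)) = {s : some successor in {6}} = {2, 3, 5, 7}
E[(p ∨ b) U EX (p ∧ b)]: least fixpoint, start Z0 = Sat(EX (p ∧ b)) = {2, 3, 5, 7}, add states in Sat(p ∨ b) with some successor in Z. Z1 = {0, 2, 3, 4, 5, 6, 7}; fixed.
Sat(E[(p ∨ b) U EX (p ∧ b)]) = {0, 2, 3, 4, 5, 6, 7}
0 ∈ Sat(E[(p ∨ b) U EX (p ∧ b)]) = {0, 2, 3, 4, 5, 6, 7}, so the formula holds at 0.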